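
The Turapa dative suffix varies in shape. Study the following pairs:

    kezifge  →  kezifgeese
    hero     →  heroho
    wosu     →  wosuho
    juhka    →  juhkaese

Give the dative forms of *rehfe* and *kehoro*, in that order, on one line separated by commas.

rehfeese, kehoroho

The alternation tracks the last vowel of the stem — -ho when the last vowel of the stem is a rounded vowel (*hero*, *wosu*); -ese when the last vowel of the stem is an unrounded vowel (*kezifge*, *juhka*).
*rehfe*: last vowel = /e/, an unrounded vowel → -ese → *rehfeese*.
*kehoro* — last vowel /o/ (a rounded vowel) → -ho → *kehoroho*.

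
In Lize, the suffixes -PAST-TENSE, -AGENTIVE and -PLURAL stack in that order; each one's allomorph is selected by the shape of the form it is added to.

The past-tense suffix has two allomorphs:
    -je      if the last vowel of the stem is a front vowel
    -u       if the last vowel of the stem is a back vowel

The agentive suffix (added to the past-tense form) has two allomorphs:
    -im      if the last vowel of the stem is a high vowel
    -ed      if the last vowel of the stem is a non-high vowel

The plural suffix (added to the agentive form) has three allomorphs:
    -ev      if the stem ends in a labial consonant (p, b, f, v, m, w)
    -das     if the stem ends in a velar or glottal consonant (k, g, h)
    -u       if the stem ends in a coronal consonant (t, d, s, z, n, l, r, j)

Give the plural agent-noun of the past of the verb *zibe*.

zibejeedu

Since the last vowel of *zibe* is /e/ (a front vowel), it takes -je, giving *zibeje*.
The last vowel of the past-tense form *zibeje* is /e/, which is a non-high vowel, so the agentive suffix is -ed, giving *zibejeed*.
The agentive form *zibejeed* — final consonant /d/ (coronal) → -u → *zibejeedu*.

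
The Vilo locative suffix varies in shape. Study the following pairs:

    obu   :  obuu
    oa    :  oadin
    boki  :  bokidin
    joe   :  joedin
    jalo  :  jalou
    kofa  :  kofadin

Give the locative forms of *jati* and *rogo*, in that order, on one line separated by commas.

jatidin, rogou

Looking at the last vowel of each stem: -u when the last vowel of the stem is a rounded vowel (*obu*, *jalo*); -din when the last vowel of the stem is an unrounded vowel (*oa*, *boki*, *joe*, *kofa*).
*jati*: last vowel = /i/, an unrounded vowel → -din → *jatidin*.
Since the last vowel of *rogo* is /o/ (a rounded vowel), it takes -u, giving *rogou*.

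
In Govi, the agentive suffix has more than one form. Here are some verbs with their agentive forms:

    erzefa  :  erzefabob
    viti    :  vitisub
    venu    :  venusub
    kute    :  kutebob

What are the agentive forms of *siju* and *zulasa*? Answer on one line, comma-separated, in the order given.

Looking at the last vowel of each stem: -sub when the last vowel of the stem is a high vowel (*viti*, *venu*); -bob when the last vowel of the stem is a non-high vowel (*erzefa*, *kute*).
*siju*: last vowel = /u/, a high vowel → -sub → *sijusub*.
*zulasa*: last vowel = /a/, a non-high vowel → -bob → *zulasabob*.

sijusub, zulasabob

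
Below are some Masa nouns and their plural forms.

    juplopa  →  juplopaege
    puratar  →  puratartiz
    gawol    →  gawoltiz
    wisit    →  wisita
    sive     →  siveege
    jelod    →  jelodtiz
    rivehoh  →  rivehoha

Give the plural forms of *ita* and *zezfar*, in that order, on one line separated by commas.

itaege, zezfartiz

The suffix is conditioned by the final sound: -a when the stem ends in a voiceless consonant (*wisit*, *rivehoh*); -tiz when the stem ends in a voiced consonant (*puratar*, *gawol*, *jelod*); -ege when the stem ends in a vowel (*juplopa*, *sive*).
The final sound of *ita* is /a/, which is a vowel, so the suffix is -ege, giving *itaege*.
The final sound of *zezfar* is /r/, which is a voiced consonant, so the suffix is -tiz, giving *zezfartiz*.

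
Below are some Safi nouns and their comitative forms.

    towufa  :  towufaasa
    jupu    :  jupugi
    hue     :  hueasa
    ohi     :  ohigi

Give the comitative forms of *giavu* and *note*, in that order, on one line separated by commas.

The suffix is conditioned by the last vowel: -gi when the last vowel of the stem is a high vowel (*jupu*, *ohi*); -asa when the last vowel of the stem is a non-high vowel (*towufa*, *hue*).
Since the last vowel of *giavu* is /u/ (a high vowel), it takes -gi, giving *giavugi*.
The last vowel of *note* is /e/, which is a non-high vowel, so the suffix is -asa, giving *noteasa*.

giavugi, noteasa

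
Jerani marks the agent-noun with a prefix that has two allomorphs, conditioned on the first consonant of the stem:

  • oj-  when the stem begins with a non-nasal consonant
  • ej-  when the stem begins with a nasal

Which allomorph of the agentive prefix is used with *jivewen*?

*jivewen*: first consonant = /j/, non-nasal → oj-.

oj-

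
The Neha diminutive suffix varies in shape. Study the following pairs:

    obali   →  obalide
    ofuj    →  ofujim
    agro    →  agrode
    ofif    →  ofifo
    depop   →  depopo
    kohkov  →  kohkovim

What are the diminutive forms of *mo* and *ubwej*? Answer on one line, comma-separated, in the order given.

mode, ubwejim

The suffix is conditioned by the final sound: -o when the stem ends in a voiceless consonant (*ofif*, *depop*); -im when the stem ends in a voiced consonant (*ofuj*, *kohkov*); -de when the stem ends in a vowel (*obali*, *agro*).
Since the final sound of *mo* is /o/ (a vowel), it takes -de, giving *mode*.
*ubwej* — final sound /j/ (a voiced consonant) → -im → *ubwejim*.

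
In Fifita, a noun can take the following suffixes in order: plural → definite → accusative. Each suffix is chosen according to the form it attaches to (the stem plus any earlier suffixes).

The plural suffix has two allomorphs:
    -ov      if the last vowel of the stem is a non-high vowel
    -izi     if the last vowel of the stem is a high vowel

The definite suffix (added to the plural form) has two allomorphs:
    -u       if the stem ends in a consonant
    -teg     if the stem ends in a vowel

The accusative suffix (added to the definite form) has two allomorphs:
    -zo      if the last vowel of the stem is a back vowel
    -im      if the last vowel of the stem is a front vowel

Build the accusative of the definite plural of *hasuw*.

hasuwizitegim

Since the last vowel of *hasuw* is /u/ (a high vowel), it takes -izi, giving *hasuwizi*.
Since the final sound of the plural form *hasuwizi* is /i/ (a vowel), it takes -teg, giving *hasuwiziteg*.
The definite form *hasuwiziteg*: last vowel = /e/, a front vowel → -im → *hasuwizitegim*.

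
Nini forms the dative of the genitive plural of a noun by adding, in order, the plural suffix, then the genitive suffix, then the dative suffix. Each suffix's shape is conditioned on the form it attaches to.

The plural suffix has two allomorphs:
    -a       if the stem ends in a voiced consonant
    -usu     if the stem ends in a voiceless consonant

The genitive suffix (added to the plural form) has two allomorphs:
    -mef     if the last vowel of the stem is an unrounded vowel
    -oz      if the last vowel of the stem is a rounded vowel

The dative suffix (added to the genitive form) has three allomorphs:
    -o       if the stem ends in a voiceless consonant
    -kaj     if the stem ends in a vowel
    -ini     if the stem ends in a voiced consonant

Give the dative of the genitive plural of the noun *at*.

atusuozini

*at* — final consonant /t/ (voiceless) → -usu → *atusu*.
The plural form *atusu*: last vowel = /u/, a rounded vowel → -oz → *atusuoz*.
Since the final sound of the genitive form *atusuoz* is /z/ (a voiced consonant), it takes -ini, giving *atusuozini*.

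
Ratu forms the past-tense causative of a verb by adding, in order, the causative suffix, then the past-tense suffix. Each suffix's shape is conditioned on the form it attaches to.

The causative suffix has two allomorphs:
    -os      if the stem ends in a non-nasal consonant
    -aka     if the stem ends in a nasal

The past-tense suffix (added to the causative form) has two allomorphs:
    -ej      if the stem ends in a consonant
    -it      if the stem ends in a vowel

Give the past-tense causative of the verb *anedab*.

anedabosej

The final consonant of *anedab* is /b/, which is non-nasal, so the causative suffix is -os, giving *anedabos*.
The causative form *anedabos*: final sound = /s/, a consonant → -ej → *anedabosej*.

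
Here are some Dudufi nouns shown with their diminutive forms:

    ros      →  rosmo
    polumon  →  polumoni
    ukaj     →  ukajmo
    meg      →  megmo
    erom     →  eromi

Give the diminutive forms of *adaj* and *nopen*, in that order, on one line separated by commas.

The alternation tracks the final consonant of the stem — -i when the stem ends in a nasal (*polumon*, *erom*); -mo when the stem ends in a non-nasal consonant (*ros*, *ukaj*, *meg*).
Since the final consonant of *adaj* is /j/ (non-nasal), it takes -mo, giving *adajmo*.
The final consonant of *nopen* is /n/, which is a nasal, so the suffix is -i, giving *nopeni*.

adajmo, nopeni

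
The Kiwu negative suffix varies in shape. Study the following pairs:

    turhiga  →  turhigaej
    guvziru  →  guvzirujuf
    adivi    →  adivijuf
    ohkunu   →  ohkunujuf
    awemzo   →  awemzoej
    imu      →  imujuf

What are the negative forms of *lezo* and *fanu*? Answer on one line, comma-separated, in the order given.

lezoej, fanujuf

The suffix is conditioned by the last vowel: -juf when the last vowel of the stem is a high vowel (*guvziru*, *adivi*, *ohkunu*, *imu*); -ej when the last vowel of the stem is a non-high vowel (*turhiga*, *awemzo*).
Since the last vowel of *lezo* is /o/ (a non-high vowel), it takes -ej, giving *lezoej*.
*fanu*: last vowel = /u/, a high vowel → -juf → *fanujuf*.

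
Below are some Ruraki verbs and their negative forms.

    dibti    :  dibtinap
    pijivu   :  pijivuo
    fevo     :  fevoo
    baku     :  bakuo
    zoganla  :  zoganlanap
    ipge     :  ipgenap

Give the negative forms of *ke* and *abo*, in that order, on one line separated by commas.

The suffix is conditioned by the last vowel: -o when the last vowel of the stem is a rounded vowel (*pijivu*, *fevo*, *baku*); -nap when the last vowel of the stem is an unrounded vowel (*dibti*, *zoganla*, *ipge*).
*ke*: last vowel = /e/, an unrounded vowel → -nap → *kenap*.
*abo* — last vowel /o/ (a rounded vowel) → -o → *aboo*.

kenap, aboo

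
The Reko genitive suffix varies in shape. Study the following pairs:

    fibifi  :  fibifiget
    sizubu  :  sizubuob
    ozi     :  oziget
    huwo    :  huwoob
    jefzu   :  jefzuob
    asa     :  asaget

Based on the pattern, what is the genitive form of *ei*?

The pattern is rounding harmony: -ob when the last vowel of the stem is a rounded vowel (*sizubu*, *huwo*, *jefzu*); -get when the last vowel of the stem is an unrounded vowel (*fibifi*, *ozi*, *asa*).
*ei*: last vowel = /i/, an unrounded vowel → -get → *eiget*.

eiget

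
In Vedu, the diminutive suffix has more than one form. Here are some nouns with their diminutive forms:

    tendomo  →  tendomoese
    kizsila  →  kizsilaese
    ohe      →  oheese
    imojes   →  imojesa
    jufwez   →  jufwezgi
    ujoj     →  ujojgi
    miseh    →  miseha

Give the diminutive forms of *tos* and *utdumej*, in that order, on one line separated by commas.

tosa, utdumejgi

The pattern is voicing of the final sound: -a when the stem ends in a voiceless consonant (*imojes*, *miseh*); -gi when the stem ends in a voiced consonant (*jufwez*, *ujoj*); -ese when the stem ends in a vowel (*tendomo*, *kizsila*, *ohe*).
Since the final sound of *tos* is /s/ (a voiceless consonant), it takes -a, giving *tosa*.
Since the final sound of *utdumej* is /j/ (a voiced consonant), it takes -gi, giving *utdumejgi*.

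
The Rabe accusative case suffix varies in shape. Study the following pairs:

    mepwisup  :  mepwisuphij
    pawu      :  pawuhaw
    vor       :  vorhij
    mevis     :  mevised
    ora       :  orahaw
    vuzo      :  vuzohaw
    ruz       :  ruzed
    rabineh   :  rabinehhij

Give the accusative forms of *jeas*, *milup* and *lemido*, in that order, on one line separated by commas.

The alternation tracks the final sound of the stem — -ed when the stem ends in a sibilant (*mevis*, *ruz*); -hij when the stem ends in a non-sibilant consonant (*mepwisup*, *vor*, *rabineh*); -haw when the stem ends in a vowel (*pawu*, *ora*, *vuzo*).
*jeas* — final sound /s/ (a sibilant) → -ed → *jeased*.
Since the final sound of *milup* is /p/ (a non-sibilant consonant), it takes -hij, giving *miluphij*.
The final sound of *lemido* is /o/, which is a vowel, so the suffix is -haw, giving *lemidohaw*.

jeased, miluphij, lemidohaw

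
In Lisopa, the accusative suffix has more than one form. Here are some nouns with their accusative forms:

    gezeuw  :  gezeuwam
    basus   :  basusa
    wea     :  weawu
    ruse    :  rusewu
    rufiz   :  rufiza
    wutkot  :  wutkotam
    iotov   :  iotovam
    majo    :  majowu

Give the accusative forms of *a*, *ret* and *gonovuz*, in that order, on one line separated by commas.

The alternation tracks the final sound of the stem — -a when the stem ends in a sibilant (*basus*, *rufiz*); -am when the stem ends in a non-sibilant consonant (*gezeuw*, *wutkot*, *iotov*); -wu when the stem ends in a vowel (*wea*, *ruse*, *majo*).
*a*: final sound = /a/, a vowel → -wu → *awu*.
The final sound of *ret* is /t/, which is a non-sibilant consonant, so the suffix is -am, giving *retam*.
The final sound of *gonovuz* is /z/, which is a sibilant, so the suffix is -a, giving *gonovuza*.

awu, retam, gonovuza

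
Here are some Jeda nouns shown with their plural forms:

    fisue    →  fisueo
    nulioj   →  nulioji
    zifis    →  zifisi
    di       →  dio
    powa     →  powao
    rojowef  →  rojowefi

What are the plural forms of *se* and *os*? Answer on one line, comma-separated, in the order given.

Looking at the final sound of each stem: -i when the stem ends in a consonant (*nulioj*, *zifis*, *rojowef*); -o when the stem ends in a vowel (*fisue*, *di*, *powa*).
The final sound of *se* is /e/, which is a vowel, so the suffix is -o, giving *seo*.
Since the final sound of *os* is /s/ (a consonant), it takes -i, giving *osi*.

seo, osi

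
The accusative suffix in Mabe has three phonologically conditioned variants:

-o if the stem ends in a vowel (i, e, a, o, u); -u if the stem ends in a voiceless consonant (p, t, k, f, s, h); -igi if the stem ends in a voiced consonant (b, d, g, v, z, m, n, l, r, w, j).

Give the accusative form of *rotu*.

*rotu* — final sound /u/ (a vowel) → -o → *rotuo*.

rotuo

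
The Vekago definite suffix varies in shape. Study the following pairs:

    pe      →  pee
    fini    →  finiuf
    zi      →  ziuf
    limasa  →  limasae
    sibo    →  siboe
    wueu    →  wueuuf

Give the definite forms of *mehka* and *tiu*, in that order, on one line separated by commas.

The alternation tracks the last vowel of the stem — -uf when the last vowel of the stem is a high vowel (*fini*, *zi*, *wueu*); -e when the last vowel of the stem is a non-high vowel (*pe*, *limasa*, *sibo*).
*mehka*: last vowel = /a/, a non-high vowel → -e → *mehkae*.
*tiu*: last vowel = /u/, a high vowel → -uf → *tiuuf*.

mehkae, tiuuf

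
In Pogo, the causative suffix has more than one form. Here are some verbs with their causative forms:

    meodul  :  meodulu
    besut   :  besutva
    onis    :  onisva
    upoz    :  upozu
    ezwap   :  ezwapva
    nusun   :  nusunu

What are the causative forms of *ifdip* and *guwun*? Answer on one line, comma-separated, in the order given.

ifdipva, guwunu

Looking at the final consonant of each stem: -va when the stem ends in a voiceless consonant (*besut*, *onis*, *ezwap*); -u when the stem ends in a voiced consonant (*meodul*, *upoz*, *nusun*).
Since the final consonant of *ifdip* is /p/ (voiceless), it takes -va, giving *ifdipva*.
Since the final consonant of *guwun* is /n/ (voiced), it takes -u, giving *guwunu*.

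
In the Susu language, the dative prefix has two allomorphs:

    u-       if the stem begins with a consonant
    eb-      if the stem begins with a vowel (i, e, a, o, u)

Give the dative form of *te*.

The first sound of *te* is /t/, which is a consonant, so the prefix is u-, giving *ute*.

ute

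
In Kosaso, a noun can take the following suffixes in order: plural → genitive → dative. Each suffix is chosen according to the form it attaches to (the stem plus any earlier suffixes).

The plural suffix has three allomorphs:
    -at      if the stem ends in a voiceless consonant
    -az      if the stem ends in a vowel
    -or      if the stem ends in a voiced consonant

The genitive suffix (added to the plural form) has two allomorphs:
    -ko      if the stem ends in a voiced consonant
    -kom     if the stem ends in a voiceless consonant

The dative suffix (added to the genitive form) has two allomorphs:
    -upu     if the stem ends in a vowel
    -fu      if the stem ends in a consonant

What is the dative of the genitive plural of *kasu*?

kasuazkoupu

*kasu* — final sound /u/ (a vowel) → -az → *kasuaz*.
Since the final consonant of the plural form *kasuaz* is /z/ (voiced), it takes -ko, giving *kasuazko*.
The final sound of the genitive form *kasuazko* is /o/, which is a vowel, so the dative suffix is -upu, giving *kasuazkoupu*.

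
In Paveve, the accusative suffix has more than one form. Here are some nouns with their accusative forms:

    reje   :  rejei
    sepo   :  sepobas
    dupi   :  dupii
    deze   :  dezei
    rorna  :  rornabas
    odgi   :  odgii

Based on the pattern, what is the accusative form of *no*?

The alternation tracks the last vowel of the stem — -i when the last vowel of the stem is a front vowel (*reje*, *dupi*, *deze*, *odgi*); -bas when the last vowel of the stem is a back vowel (*sepo*, *rorna*).
The last vowel of *no* is /o/, which is a back vowel, so the suffix is -bas, giving *nobas*.

nobas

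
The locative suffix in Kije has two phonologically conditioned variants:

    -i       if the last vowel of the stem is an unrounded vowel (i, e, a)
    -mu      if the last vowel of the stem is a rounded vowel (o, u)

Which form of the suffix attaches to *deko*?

*deko* — last vowel /o/ (a rounded vowel) → -mu.

-mu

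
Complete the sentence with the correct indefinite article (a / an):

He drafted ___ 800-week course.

The indefinite article is chosen by the initial *sound* of the following word, not its spelling.
The number *800* is spoken "eight hundred", beginning with /eɪt/ — a vowel sound.
So the article is *an*: He drafted an 800-week course.

an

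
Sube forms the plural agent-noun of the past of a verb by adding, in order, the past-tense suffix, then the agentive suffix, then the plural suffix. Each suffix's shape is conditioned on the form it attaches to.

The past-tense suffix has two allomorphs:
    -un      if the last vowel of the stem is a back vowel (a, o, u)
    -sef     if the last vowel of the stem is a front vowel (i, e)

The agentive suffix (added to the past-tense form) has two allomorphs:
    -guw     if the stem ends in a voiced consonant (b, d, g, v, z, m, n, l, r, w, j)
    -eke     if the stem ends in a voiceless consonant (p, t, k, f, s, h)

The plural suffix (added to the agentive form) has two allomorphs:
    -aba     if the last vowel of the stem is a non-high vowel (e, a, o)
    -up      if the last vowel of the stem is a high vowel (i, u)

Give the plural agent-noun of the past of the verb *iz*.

izsefekeaba

Since the last vowel of *iz* is /i/ (a front vowel), it takes -sef, giving *izsef*.
The past-tense form *izsef* — final consonant /f/ (voiceless) → -eke → *izsefeke*.
The last vowel of the agentive form *izsefeke* is /e/, which is a non-high vowel, so the plural suffix is -aba, giving *izsefekeaba*.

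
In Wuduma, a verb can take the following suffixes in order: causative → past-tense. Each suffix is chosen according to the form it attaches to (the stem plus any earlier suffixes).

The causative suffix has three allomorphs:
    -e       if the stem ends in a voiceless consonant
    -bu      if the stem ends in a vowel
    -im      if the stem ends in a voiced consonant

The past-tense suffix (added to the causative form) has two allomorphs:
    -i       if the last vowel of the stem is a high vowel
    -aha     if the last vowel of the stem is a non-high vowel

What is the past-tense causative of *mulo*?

*mulo* — final sound /o/ (a vowel) → -bu → *mulobu*.
The causative form *mulobu*: last vowel = /u/, a high vowel → -i → *mulobui*.

mulobui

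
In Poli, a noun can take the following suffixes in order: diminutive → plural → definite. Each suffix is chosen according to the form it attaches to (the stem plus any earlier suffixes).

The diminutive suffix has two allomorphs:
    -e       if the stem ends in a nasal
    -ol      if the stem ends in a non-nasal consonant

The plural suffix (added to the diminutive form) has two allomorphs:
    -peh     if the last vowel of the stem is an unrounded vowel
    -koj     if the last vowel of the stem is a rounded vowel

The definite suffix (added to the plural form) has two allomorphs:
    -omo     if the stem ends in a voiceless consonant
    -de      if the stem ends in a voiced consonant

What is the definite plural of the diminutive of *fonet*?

fonetolkojde

The final consonant of *fonet* is /t/, which is non-nasal, so the diminutive suffix is -ol, giving *fonetol*.
The diminutive form *fonetol*: last vowel = /o/, a rounded vowel → -koj → *fonetolkoj*.
Since the final consonant of the plural form *fonetolkoj* is /j/ (voiced), it takes -de, giving *fonetolkojde*.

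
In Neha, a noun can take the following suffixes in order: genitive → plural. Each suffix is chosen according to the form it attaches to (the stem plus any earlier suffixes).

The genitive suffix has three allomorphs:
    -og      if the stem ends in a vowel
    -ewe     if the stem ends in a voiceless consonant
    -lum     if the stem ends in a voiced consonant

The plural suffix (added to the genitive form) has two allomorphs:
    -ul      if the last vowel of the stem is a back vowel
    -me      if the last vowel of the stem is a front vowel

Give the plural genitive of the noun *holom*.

holomlumul

Since the final sound of *holom* is /m/ (a voiced consonant), it takes -lum, giving *holomlum*.
The genitive form *holomlum*: last vowel = /u/, a back vowel → -ul → *holomlumul*.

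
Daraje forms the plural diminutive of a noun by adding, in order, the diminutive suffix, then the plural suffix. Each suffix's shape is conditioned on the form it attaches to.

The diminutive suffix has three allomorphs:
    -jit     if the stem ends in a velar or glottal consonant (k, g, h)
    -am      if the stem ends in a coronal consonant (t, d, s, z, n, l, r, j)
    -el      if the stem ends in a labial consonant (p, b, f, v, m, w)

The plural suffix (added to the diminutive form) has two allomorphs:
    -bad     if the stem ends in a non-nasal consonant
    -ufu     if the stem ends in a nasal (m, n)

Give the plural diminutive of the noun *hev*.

hevelbad

*hev*: final consonant = /v/, labial → -el → *hevel*.
The diminutive form *hevel* — final consonant /l/ (non-nasal) → -bad → *hevelbad*.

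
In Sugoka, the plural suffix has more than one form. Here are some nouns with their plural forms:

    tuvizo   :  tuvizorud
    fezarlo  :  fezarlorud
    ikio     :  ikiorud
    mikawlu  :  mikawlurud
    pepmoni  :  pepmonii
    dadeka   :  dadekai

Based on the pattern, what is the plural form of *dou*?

The alternation tracks the last vowel of the stem — -rud when the last vowel of the stem is a rounded vowel (*tuvizo*, *fezarlo*, *ikio*, *mikawlu*); -i when the last vowel of the stem is an unrounded vowel (*pepmoni*, *dadeka*).
Since the last vowel of *dou* is /u/ (a rounded vowel), it takes -rud, giving *dourud*.

dourud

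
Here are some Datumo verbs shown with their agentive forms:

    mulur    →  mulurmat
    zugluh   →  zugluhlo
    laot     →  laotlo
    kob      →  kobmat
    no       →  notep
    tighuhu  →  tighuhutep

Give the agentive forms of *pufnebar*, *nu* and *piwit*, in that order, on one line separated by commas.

The alternation tracks the final sound of the stem — -lo when the stem ends in a voiceless consonant (*zugluh*, *laot*); -mat when the stem ends in a voiced consonant (*mulur*, *kob*); -tep when the stem ends in a vowel (*no*, *tighuhu*).
Since the final sound of *pufnebar* is /r/ (a voiced consonant), it takes -mat, giving *pufnebarmat*.
The final sound of *nu* is /u/, which is a vowel, so the suffix is -tep, giving *nutep*.
*piwit* — final sound /t/ (a voiceless consonant) → -lo → *piwitlo*.

pufnebarmat, nutep, piwitlo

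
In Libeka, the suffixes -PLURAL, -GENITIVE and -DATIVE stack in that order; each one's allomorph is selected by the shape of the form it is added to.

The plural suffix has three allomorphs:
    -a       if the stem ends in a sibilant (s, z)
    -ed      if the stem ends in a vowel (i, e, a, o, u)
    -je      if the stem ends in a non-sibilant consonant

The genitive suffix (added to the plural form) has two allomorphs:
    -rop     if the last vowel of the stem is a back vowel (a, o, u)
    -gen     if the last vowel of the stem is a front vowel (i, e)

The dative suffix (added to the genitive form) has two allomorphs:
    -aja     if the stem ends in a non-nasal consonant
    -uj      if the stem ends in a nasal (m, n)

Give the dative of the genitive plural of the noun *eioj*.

*eioj* — final sound /j/ (a non-sibilant consonant) → -je → *eiojje*.
The plural form *eiojje* — last vowel /e/ (a front vowel) → -gen → *eiojjegen*.
The genitive form *eiojjegen* — final consonant /n/ (a nasal) → -uj → *eiojjegenuj*.

eiojjegenuj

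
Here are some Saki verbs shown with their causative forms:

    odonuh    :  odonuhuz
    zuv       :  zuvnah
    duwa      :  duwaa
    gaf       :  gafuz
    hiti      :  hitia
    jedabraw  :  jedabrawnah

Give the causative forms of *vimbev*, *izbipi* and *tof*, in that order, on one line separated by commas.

vimbevnah, izbipia, tofuz

The pattern is voicing of the final sound: -uz when the stem ends in a voiceless consonant (*odonuh*, *gaf*); -nah when the stem ends in a voiced consonant (*zuv*, *jedabraw*); -a when the stem ends in a vowel (*duwa*, *hiti*).
The final sound of *vimbev* is /v/, which is a voiced consonant, so the suffix is -nah, giving *vimbevnah*.
*izbipi* — final sound /i/ (a vowel) → -a → *izbipia*.
Since the final sound of *tof* is /f/ (a voiceless consonant), it takes -uz, giving *tofuz*.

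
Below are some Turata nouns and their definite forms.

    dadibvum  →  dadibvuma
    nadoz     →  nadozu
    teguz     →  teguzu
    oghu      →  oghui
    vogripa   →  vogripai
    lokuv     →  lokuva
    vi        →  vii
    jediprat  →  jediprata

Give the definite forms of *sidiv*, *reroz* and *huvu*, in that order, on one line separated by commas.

The alternation tracks the final sound of the stem — -u when the stem ends in a sibilant (*nadoz*, *teguz*); -a when the stem ends in a non-sibilant consonant (*dadibvum*, *lokuv*, *jediprat*); -i when the stem ends in a vowel (*oghu*, *vogripa*, *vi*).
*sidiv* — final sound /v/ (a non-sibilant consonant) → -a → *sidiva*.
The final sound of *reroz* is /z/, which is a sibilant, so the suffix is -u, giving *rerozu*.
*huvu* — final sound /u/ (a vowel) → -i → *huvui*.

sidiva, rerozu, huvui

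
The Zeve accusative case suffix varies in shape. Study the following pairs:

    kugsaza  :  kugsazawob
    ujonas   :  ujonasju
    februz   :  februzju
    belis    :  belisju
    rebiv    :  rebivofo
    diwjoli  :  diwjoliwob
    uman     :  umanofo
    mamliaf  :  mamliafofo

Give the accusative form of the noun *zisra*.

zisrawob

The pattern is sibilance of the final sound: -ju when the stem ends in a sibilant (*ujonas*, *februz*, *belis*); -ofo when the stem ends in a non-sibilant consonant (*rebiv*, *uman*, *mamliaf*); -wob when the stem ends in a vowel (*kugsaza*, *diwjoli*).
*zisra* — final sound /a/ (a vowel) → -wob → *zisrawob*.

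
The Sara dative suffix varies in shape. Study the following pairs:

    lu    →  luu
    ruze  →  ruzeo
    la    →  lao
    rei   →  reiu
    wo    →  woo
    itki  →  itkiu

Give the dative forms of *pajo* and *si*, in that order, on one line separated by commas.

pajoo, siu

The pattern is height harmony: -u when the last vowel of the stem is a high vowel (*lu*, *rei*, *itki*); -o when the last vowel of the stem is a non-high vowel (*ruze*, *la*, *wo*).
*pajo* — last vowel /o/ (a non-high vowel) → -o → *pajoo*.
The last vowel of *si* is /i/, which is a high vowel, so the suffix is -u, giving *siu*.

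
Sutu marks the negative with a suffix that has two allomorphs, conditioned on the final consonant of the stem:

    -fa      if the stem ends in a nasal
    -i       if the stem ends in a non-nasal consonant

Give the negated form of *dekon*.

*dekon*: final consonant = /n/, a nasal → -fa → *dekonfa*.

dekonfa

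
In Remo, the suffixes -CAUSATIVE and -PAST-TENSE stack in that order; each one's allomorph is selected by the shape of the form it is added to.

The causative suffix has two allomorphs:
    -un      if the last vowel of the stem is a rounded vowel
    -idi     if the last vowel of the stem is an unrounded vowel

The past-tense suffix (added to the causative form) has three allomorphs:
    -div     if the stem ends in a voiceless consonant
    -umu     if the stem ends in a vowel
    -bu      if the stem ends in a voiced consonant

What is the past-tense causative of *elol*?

elolunbu

Since the last vowel of *elol* is /o/ (a rounded vowel), it takes -un, giving *elolun*.
The final sound of the causative form *elolun* is /n/, which is a voiced consonant, so the past-tense suffix is -bu, giving *elolunbu*.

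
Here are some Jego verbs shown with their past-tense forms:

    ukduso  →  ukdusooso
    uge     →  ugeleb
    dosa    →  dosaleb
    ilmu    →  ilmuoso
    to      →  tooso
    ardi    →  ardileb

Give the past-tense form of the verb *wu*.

Looking at the last vowel of each stem: -oso when the last vowel of the stem is a rounded vowel (*ukduso*, *ilmu*, *to*); -leb when the last vowel of the stem is an unrounded vowel (*uge*, *dosa*, *ardi*).
The last vowel of *wu* is /u/, which is a rounded vowel, so the suffix is -oso, giving *wuoso*.

wuoso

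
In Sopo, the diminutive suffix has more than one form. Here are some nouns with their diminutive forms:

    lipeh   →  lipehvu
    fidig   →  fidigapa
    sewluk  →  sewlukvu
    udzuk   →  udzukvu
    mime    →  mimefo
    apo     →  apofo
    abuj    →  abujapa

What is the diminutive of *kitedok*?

The pattern is voicing of the final sound: -vu when the stem ends in a voiceless consonant (*lipeh*, *sewluk*, *udzuk*); -apa when the stem ends in a voiced consonant (*fidig*, *abuj*); -fo when the stem ends in a vowel (*mime*, *apo*).
*kitedok* — final sound /k/ (a voiceless consonant) → -vu → *kitedokvu*.

kitedokvu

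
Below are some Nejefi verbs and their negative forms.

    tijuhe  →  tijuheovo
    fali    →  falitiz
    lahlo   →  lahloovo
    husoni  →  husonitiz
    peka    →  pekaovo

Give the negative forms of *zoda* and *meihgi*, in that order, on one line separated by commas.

The alternation tracks the last vowel of the stem — -tiz when the last vowel of the stem is a high vowel (*fali*, *husoni*); -ovo when the last vowel of the stem is a non-high vowel (*tijuhe*, *lahlo*, *peka*).
The last vowel of *zoda* is /a/, which is a non-high vowel, so the suffix is -ovo, giving *zodaovo*.
Since the last vowel of *meihgi* is /i/ (a high vowel), it takes -tiz, giving *meihgitiz*.

zodaovo, meihgitiz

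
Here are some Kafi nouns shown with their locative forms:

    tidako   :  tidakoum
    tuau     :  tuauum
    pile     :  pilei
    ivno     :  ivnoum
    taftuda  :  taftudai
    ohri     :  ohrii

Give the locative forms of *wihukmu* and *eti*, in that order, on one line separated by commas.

wihukmuum, etii

The suffix is conditioned by the last vowel: -um when the last vowel of the stem is a rounded vowel (*tidako*, *tuau*, *ivno*); -i when the last vowel of the stem is an unrounded vowel (*pile*, *taftuda*, *ohri*).
The last vowel of *wihukmu* is /u/, which is a rounded vowel, so the suffix is -um, giving *wihukmuum*.
*eti* — last vowel /i/ (an unrounded vowel) → -i → *etii*.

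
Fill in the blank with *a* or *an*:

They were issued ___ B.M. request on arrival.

The indefinite article is chosen by the initial *sound* of the following word, not its spelling.
The initialism *B.M.* is read letter by letter; the first letter, B, is pronounced /biː/, which begins with a consonant sound.
So the article is *a*: They were issued a B.M. request on arrival.

a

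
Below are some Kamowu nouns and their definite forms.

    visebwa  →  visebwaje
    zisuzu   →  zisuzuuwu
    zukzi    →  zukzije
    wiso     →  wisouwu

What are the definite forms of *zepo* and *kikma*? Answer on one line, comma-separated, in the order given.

zepouwu, kikmaje

The suffix is conditioned by the last vowel: -uwu when the last vowel of the stem is a rounded vowel (*zisuzu*, *wiso*); -je when the last vowel of the stem is an unrounded vowel (*visebwa*, *zukzi*).
Since the last vowel of *zepo* is /o/ (a rounded vowel), it takes -uwu, giving *zepouwu*.
Since the last vowel of *kikma* is /a/ (an unrounded vowel), it takes -je, giving *kikmaje*.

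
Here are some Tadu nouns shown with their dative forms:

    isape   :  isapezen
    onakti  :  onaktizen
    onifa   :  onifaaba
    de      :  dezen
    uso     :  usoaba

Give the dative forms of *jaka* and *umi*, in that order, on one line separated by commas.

jakaaba, umizen

The alternation tracks the last vowel of the stem — -zen when the last vowel of the stem is a front vowel (*isape*, *onakti*, *de*); -aba when the last vowel of the stem is a back vowel (*onifa*, *uso*).
*jaka* — last vowel /a/ (a back vowel) → -aba → *jakaaba*.
Since the last vowel of *umi* is /i/ (a front vowel), it takes -zen, giving *umizen*.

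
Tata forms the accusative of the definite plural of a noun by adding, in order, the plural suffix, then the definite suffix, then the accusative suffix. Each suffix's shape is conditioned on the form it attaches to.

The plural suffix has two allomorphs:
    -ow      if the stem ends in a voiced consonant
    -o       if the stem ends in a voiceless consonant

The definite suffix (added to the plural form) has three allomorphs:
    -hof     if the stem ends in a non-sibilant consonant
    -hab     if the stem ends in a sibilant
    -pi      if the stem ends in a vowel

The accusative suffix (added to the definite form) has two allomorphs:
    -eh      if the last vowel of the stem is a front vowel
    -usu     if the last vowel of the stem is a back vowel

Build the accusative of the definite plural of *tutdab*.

The final consonant of *tutdab* is /b/, which is voiced, so the plural suffix is -ow, giving *tutdabow*.
Since the final sound of the plural form *tutdabow* is /w/ (a non-sibilant consonant), it takes -hof, giving *tutdabowhof*.
Since the last vowel of the definite form *tutdabowhof* is /o/ (a back vowel), it takes -usu, giving *tutdabowhofusu*.

tutdabowhofusu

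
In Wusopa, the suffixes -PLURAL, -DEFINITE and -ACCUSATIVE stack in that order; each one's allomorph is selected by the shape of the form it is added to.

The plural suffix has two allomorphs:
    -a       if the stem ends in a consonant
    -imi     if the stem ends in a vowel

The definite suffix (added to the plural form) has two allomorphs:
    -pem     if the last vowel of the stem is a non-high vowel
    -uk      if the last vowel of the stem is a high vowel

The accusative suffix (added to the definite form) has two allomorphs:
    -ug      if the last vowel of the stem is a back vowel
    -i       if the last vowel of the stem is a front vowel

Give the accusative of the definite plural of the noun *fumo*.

fumoimiukug

Since the final sound of *fumo* is /o/ (a vowel), it takes -imi, giving *fumoimi*.
The plural form *fumoimi* — last vowel /i/ (a high vowel) → -uk → *fumoimiuk*.
The last vowel of the definite form *fumoimiuk* is /u/, which is a back vowel, so the accusative suffix is -ug, giving *fumoimiukug*.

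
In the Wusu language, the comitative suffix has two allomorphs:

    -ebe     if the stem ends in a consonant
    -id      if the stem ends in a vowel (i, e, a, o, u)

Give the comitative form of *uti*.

utiid

Since the final sound of *uti* is /i/ (a vowel), it takes -id, giving *utiid*.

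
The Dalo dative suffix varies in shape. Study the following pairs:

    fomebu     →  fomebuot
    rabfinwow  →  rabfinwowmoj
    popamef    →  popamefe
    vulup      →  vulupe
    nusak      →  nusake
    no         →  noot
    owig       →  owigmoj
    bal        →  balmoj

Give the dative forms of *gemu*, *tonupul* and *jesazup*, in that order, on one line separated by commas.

gemuot, tonupulmoj, jesazupe

The pattern is voicing of the final sound: -e when the stem ends in a voiceless consonant (*popamef*, *vulup*, *nusak*); -moj when the stem ends in a voiced consonant (*rabfinwow*, *owig*, *bal*); -ot when the stem ends in a vowel (*fomebu*, *no*).
*gemu*: final sound = /u/, a vowel → -ot → *gemuot*.
Since the final sound of *tonupul* is /l/ (a voiced consonant), it takes -moj, giving *tonupulmoj*.
The final sound of *jesazup* is /p/, which is a voiceless consonant, so the suffix is -e, giving *jesazupe*.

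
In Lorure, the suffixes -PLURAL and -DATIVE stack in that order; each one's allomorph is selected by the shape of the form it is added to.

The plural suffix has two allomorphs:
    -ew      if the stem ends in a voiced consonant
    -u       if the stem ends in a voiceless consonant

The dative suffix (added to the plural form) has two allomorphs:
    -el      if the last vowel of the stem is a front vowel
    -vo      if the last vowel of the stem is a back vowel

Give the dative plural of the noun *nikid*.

Since the final consonant of *nikid* is /d/ (voiced), it takes -ew, giving *nikidew*.
The plural form *nikidew*: last vowel = /e/, a front vowel → -el → *nikidewel*.

nikidewel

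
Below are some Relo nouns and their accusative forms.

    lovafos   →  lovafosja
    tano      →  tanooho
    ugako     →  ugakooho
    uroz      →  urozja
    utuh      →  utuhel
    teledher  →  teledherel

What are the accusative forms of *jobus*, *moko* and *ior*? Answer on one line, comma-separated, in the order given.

The pattern is sibilance of the final sound: -ja when the stem ends in a sibilant (*lovafos*, *uroz*); -el when the stem ends in a non-sibilant consonant (*utuh*, *teledher*); -oho when the stem ends in a vowel (*tano*, *ugako*).
The final sound of *jobus* is /s/, which is a sibilant, so the suffix is -ja, giving *jobusja*.
Since the final sound of *moko* is /o/ (a vowel), it takes -oho, giving *mokooho*.
The final sound of *ior* is /r/, which is a non-sibilant consonant, so the suffix is -el, giving *iorel*.

jobusja, mokooho, iorel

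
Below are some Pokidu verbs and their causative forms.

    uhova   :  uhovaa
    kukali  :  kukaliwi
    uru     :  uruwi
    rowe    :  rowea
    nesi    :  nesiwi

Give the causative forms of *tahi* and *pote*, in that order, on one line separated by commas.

The alternation tracks the last vowel of the stem — -wi when the last vowel of the stem is a high vowel (*kukali*, *uru*, *nesi*); -a when the last vowel of the stem is a non-high vowel (*uhova*, *rowe*).
Since the last vowel of *tahi* is /i/ (a high vowel), it takes -wi, giving *tahiwi*.
Since the last vowel of *pote* is /e/ (a non-high vowel), it takes -a, giving *potea*.

tahiwi, potea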